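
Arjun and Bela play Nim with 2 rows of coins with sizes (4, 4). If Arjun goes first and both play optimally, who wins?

Write each in binary and XOR column by column:
  100  (4)
  100  (4)
  ---
  000  (0)
The nim-sum is 0, so this is a P-position: the player to move is in a losing position under optimal play; Arjun is about to move from it and so loses — Bela wins.

Bela wins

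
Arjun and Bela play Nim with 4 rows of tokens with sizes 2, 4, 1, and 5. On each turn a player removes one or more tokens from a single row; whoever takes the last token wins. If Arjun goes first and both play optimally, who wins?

Compute the nim-sum pairwise:
2 ⊕ 4 = 6
6 ⊕ 1 = 7
7 ⊕ 5 = 2
The nim-sum is 2 ≠ 0, so this is an N-position: the player to move can win; Arjun has a winning move.

Arjun wins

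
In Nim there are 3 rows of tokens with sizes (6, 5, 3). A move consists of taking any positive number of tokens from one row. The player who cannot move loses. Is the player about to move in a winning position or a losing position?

Nim-sum: 6 ⊕ 5 ⊕ 3 = 0.
The nim-sum is 0, so this is a P-position: the player to move is in a losing position under optimal play.

Losing position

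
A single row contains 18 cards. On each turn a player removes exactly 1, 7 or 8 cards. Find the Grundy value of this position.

Compute g(0), g(1), … for moves {1, 7, 8}:
k:     0  1  2  3  4  5  6  7  8  9 10 11 12 13 14 15 16 17 18
g(k):  0  1  0  1  0  1  0  1  2  3  2  3  2  3  2  0  1  0  1
So g(18) = 1.

1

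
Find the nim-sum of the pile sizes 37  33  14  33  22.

61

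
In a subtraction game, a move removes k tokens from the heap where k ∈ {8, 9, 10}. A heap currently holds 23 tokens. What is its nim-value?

Build the Grundy sequence with g(k) = mex{g(k−s) : s ∈ {8, 9, 10}, s ≤ k}:
k:     0  1  2  3  4  5  6  7  8  9 10 11 12 13 14 15 16 17 18 19 20 21 22 23
g(k):  0  0  0  0  0  0  0  0  1  1  1  1  1  1  1  1  2  2  0  0  0  0  0  0
So g(23) = 0.

0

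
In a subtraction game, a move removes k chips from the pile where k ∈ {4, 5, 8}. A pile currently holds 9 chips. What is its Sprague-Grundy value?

2

Grundy values for subtraction set {4, 5, 8}:
k:     0  1  2  3  4  5  6  7  8  9
g(k):  0  0  0  0  1  1  1  1  2  2
So g(9) = 2.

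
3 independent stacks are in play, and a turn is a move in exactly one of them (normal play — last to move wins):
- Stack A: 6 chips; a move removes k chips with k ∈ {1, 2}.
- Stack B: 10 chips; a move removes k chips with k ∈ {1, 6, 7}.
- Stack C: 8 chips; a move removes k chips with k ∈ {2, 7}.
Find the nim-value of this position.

0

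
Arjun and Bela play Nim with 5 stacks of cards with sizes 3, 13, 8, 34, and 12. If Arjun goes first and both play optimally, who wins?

Write each in binary and XOR column by column:
  000011  (3)
  001101  (13)
  001000  (8)
  100010  (34)
  001100  (12)
  ------
  101000  (40)
The nim-sum is 40 ≠ 0, so this is an N-position: the player to move can win; Arjun has a winning move.

Arjun wins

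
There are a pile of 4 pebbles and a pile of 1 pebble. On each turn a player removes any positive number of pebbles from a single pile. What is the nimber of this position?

In binary:
  100  (4)
  001  (1)
  ---
  101  (5)

5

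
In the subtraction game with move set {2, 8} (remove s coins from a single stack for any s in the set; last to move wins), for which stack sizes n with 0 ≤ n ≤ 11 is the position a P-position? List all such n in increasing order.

Build the Grundy sequence with g(k) = mex{g(k−s) : s ∈ {2, 8}, s ≤ k}:
k:     0  1  2  3  4  5  6  7  8  9 10 11
g(k):  0  0  1  1  0  0  1  1  2  2  0  0
The P-positions (g = 0) in 0..11 are 0, 1, 4, 5, 10, 11.

0, 1, 4, 5, 10, 11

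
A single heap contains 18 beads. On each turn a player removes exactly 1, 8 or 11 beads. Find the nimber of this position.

0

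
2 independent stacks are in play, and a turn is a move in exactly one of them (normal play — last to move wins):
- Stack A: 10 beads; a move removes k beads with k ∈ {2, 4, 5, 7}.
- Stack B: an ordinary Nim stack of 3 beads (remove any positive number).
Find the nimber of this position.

Grundy values for stack A (subtraction set {2, 4, 5, 7}):
k:     0  1  2  3  4  5  6  7  8  9 10
g(k):  0  0  1  1  2  2  3  3  4  0  0
So g(10) = 0.
Stack B is a plain Nim stack of size 3, so its Grundy value is 3.
The value of a disjunctive sum is the nim-sum of the parts.
Combined value = 0 XOR 3 = 3.

3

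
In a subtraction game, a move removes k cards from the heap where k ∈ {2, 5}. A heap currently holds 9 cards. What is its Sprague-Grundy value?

Grundy values for subtraction set {2, 5}:
g(0) = mex{} = 0
g(1) = mex{} = 0
g(2) = mex{0} = 1
g(3) = mex{0} = 1
g(4) = mex{1} = 0
g(5) = mex{0,1} = 2
g(6) = mex{0} = 1
g(7) = mex{1,2} = 0
g(8) = mex{1} = 0
g(9) = mex{0} = 1
So g(9) = 1.

1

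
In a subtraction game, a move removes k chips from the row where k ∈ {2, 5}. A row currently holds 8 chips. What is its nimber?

0

Grundy values for subtraction set {2, 5}:
k:     0  1  2  3  4  5  6  7  8
g(k):  0  0  1  1  0  2  1  0  0
So g(8) = 0.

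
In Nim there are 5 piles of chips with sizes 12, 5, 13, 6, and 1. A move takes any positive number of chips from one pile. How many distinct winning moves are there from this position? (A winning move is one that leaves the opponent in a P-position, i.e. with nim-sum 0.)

1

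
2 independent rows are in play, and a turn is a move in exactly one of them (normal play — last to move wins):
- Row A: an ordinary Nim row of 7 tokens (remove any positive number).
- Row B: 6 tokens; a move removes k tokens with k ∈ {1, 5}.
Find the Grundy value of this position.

7

Row A is a plain Nim row of size 7, so its Grundy value is 7.
For row B, compute g(0), g(1), … with moves {1, 5}:
k:     0  1  2  3  4  5  6
g(k):  0  1  0  1  0  1  0
So g(6) = 0.
By the Sprague-Grundy theorem, the Grundy value of a sum of independent games is the XOR of the component values.
Combined value = 7 ⊕ 0 = 7.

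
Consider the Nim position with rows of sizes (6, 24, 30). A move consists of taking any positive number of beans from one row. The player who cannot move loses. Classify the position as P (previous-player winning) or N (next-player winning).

P-position

Write each in binary and XOR column by column:
  00110  (6)
  11000  (24)
  11110  (30)
  -----
  00000  (0)
The nim-sum is 0, so this is a P-position: the player to move is in a losing position under optimal play.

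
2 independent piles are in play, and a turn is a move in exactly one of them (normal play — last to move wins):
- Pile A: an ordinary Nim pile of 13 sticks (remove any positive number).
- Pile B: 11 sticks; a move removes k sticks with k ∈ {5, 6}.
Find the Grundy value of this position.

13

Pile A is a plain Nim pile of size 13, so its Grundy value is 13.
Grundy values for pile B (subtraction set {5, 6}):
k:     0  1  2  3  4  5  6  7  8  9 10 11
g(k):  0  0  0  0  0  1  1  1  1  1  2  0
So g(11) = 0.
By the Sprague-Grundy theorem, the Grundy value of a sum of independent games is the XOR of the component values.
Combined value = 13 ⊕ 0 = 13.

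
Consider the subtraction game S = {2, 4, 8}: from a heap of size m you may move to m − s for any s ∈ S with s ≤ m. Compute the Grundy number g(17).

2

Grundy values for subtraction set {2, 4, 8}:
k:     0  1  2  3  4  5  6  7  8  9 10 11 12 13 14 15 16 17
g(k):  0  0  1  1  2  2  0  0  1  1  2  2  0  0  1  1  2  2
So g(17) = 2.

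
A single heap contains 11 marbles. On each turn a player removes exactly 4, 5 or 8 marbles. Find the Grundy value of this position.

Build the Grundy sequence with g(k) = mex{g(k−s) : s ∈ {4, 5, 8}, s ≤ k}:
g(0) = mex{} = 0
g(1) = mex{} = 0
g(2) = mex{} = 0
g(3) = mex{} = 0
g(4) = mex{0} = 1
g(5) = mex{0} = 1
g(6) = mex{0} = 1
g(7) = mex{0} = 1
g(8) = mex{0,1} = 2
g(9) = mex{0,1} = 2
g(10) = mex{0,1} = 2
g(11) = mex{0,1} = 2
So g(11) = 2.

2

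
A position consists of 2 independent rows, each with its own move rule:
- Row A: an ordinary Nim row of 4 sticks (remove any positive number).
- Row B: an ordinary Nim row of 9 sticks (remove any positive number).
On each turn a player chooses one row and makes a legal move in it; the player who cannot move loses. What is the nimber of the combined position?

Row A is a plain Nim row of size 4, so its Grundy value is 4.
Row B is a plain Nim row of size 9, so its Grundy value is 9.
By the Sprague-Grundy theorem, the Grundy value of a sum of independent games is the XOR of the component values.
Combined value = 4 XOR 9 = 13.

13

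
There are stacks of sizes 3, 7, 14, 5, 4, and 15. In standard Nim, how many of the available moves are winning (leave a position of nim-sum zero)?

5

Nim-sum: 3 ⊕ 7 ⊕ 14 ⊕ 5 ⊕ 4 ⊕ 15 = 4.
The overall nim-sum is X = 4. A stack of size p has a winning move iff p XOR X < p (reduce it to p XOR X).
  3: 3 XOR 4 = 7 ≥ 3 — no move.
  7: 7 XOR 4 = 3 < 7 — winning move (to 3).
  14: 14 XOR 4 = 10 < 14 — winning move (to 10).
  5: 5 XOR 4 = 1 < 5 — winning move (to 1).
  4: 4 XOR 4 = 0 < 4 — winning move (to 0).
  15: 15 XOR 4 = 11 < 15 — winning move (to 11).
That gives 5 winning moves.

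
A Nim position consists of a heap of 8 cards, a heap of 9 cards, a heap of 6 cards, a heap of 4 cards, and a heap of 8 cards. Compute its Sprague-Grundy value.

Write each in binary and XOR column by column:
  1000  (8)
  1001  (9)
  0110  (6)
  0100  (4)
  1000  (8)
  ----
  1011  (11)

11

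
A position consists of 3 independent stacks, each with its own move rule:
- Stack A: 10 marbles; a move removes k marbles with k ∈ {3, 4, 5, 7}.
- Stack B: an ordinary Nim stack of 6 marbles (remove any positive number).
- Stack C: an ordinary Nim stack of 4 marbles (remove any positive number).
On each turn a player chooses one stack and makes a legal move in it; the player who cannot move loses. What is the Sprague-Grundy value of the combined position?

2

Grundy values for stack A (subtraction set {3, 4, 5, 7}):
g(0) = mex{} = 0
g(1) = mex{} = 0
g(2) = mex{} = 0
g(3) = mex{0} = 1
g(4) = mex{0} = 1
g(5) = mex{0} = 1
g(6) = mex{0,1} = 2
g(7) = mex{0,1} = 2
g(8) = mex{0,1} = 2
g(9) = mex{0,1,2} = 3
g(10) = mex{1,2} = 0
So g(10) = 0.
Stack B is a plain Nim stack of size 6, so its Grundy value is 6.
Stack C is a plain Nim stack of size 4, so its Grundy value is 4.
By the Sprague-Grundy theorem, the Grundy value of a sum of independent games is the XOR of the component values.
Combined value = 0 ⊕ 6 ⊕ 4 = 2.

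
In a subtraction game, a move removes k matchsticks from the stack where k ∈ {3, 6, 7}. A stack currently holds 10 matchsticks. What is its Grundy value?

Build the Grundy sequence with g(k) = mex{g(k−s) : s ∈ {3, 6, 7}, s ≤ k}:
g(0) = mex{} = 0
g(1) = mex{} = 0
g(2) = mex{} = 0
g(3) = mex{0} = 1
g(4) = mex{0} = 1
g(5) = mex{0} = 1
g(6) = mex{0,1} = 2
g(7) = mex{0,1} = 2
g(8) = mex{0,1} = 2
g(9) = mex{0,1,2} = 3
g(10) = mex{1,2} = 0
So g(10) = 0.

0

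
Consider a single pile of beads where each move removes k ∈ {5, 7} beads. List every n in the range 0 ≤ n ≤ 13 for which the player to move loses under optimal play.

0, 1, 2, 3, 4, 12, 13

Grundy values for subtraction set {5, 7}:
k:     0  1  2  3  4  5  6  7  8  9 10 11 12 13
g(k):  0  0  0  0  0  1  1  1  1  1  2  2  0  0
The P-positions (g = 0) in 0..13 are 0, 1, 2, 3, 4, 12, 13.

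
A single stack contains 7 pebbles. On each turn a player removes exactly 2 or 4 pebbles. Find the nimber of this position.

0

Build the Grundy sequence with g(k) = mex{g(k−s) : s ∈ {2, 4}, s ≤ k}:
g(0) = mex{} = 0
g(1) = mex{} = 0
g(2) = mex{0} = 1
g(3) = mex{0} = 1
g(4) = mex{0,1} = 2
g(5) = mex{0,1} = 2
g(6) = mex{1,2} = 0
g(7) = mex{1,2} = 0
So g(7) = 0.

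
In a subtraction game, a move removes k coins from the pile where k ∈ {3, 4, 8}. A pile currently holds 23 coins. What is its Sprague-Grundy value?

Grundy values for subtraction set {3, 4, 8}:
k:     0  1  2  3  4  5  6  7  8  9 10 11 12 13 14 15 16 17 18 19 20 21 22 23
g(k):  0  0  0  1  1  1  2  0  2  3  1  3  0  0  0  1  1  1  2  0  2  3  1  3
So g(23) = 3.

3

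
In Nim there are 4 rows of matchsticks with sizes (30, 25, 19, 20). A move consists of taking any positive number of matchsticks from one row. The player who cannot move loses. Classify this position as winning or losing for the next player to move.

Compute the nim-sum pairwise:
30 XOR 25 = 7
7 XOR 19 = 20
20 XOR 20 = 0
The nim-sum is 0, so this is a P-position: the player to move is in a losing position under optimal play.

Losing position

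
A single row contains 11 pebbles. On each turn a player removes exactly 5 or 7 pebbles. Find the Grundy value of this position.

2

Grundy values for subtraction set {5, 7}:
g(0) = mex{} = 0
g(1) = mex{} = 0
g(2) = mex{} = 0
g(3) = mex{} = 0
g(4) = mex{} = 0
g(5) = mex{0} = 1
g(6) = mex{0} = 1
g(7) = mex{0} = 1
g(8) = mex{0} = 1
g(9) = mex{0} = 1
g(10) = mex{0,1} = 2
g(11) = mex{0,1} = 2
So g(11) = 2.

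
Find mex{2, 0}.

0 is in the set but 1 is not, so the mex is 1.

1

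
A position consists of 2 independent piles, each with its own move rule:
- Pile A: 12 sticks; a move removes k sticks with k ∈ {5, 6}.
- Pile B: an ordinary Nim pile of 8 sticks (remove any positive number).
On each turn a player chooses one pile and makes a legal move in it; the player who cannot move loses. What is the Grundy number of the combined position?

8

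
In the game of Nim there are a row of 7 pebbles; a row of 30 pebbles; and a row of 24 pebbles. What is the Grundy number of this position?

1

Nim-sum: 7 ^ 30 ^ 24 = 1.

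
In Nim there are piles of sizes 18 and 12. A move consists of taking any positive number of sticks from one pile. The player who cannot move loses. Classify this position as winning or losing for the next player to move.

Winning position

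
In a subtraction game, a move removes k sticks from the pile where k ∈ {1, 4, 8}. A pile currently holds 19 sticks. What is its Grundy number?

Compute g(0), g(1), … for moves {1, 4, 8}:
k:     0  1  2  3  4  5  6  7  8  9 10 11 12 13 14 15 16 17 18 19
g(k):  0  1  0  1  2  0  1  0  1  2  3  2  0  1  0  1  2  0  1  0
So g(19) = 0.

0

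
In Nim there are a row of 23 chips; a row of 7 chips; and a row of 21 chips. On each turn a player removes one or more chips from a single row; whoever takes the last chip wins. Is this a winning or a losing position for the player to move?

Winning position

Write each in binary and XOR column by column:
  10111  (23)
  00111  (7)
  10101  (21)
  -----
  00101  (5)
The nim-sum is 5 ≠ 0, so this is an N-position: the player to move can win.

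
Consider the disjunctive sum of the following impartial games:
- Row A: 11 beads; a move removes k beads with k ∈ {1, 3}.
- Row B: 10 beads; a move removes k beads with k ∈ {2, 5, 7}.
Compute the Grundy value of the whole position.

For row A, compute g(0), g(1), … with moves {1, 3}:
k:     0  1  2  3  4  5  6  7  8  9 10 11
g(k):  0  1  0  1  0  1  0  1  0  1  0  1
So g(11) = 1.
For row B, compute g(0), g(1), … with moves {2, 5, 7}:
k:     0  1  2  3  4  5  6  7  8  9 10
g(k):  0  0  1  1  0  2  1  3  2  2  0
So g(10) = 0.
By the Sprague-Grundy theorem, the Grundy value of a sum of independent games is the XOR of the component values.
Combined value = 1 XOR 0 = 1.

1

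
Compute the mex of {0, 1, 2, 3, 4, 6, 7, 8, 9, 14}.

5

The values 0, 1, 2, 3, 4 are all present; 5 is the first non-negative integer missing from the set.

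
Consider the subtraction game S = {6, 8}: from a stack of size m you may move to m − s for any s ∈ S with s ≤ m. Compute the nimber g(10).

Grundy values for subtraction set {6, 8}:
k:     0  1  2  3  4  5  6  7  8  9 10
g(k):  0  0  0  0  0  0  1  1  1  1  1
So g(10) = 1.

1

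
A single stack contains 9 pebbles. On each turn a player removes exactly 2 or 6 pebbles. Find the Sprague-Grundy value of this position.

0

Build the Grundy sequence with g(k) = mex{g(k−s) : s ∈ {2, 6}, s ≤ k}:
k:     0  1  2  3  4  5  6  7  8  9
g(k):  0  0  1  1  0  0  1  1  0  0
So g(9) = 0.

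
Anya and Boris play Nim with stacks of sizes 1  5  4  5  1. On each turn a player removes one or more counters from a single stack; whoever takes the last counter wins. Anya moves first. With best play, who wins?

Anya wins

Nim-sum: 1 XOR 5 XOR 4 XOR 5 XOR 1 = 4.
The nim-sum is 4 ≠ 0, so this is an N-position: the player to move can win; Anya has a winning move.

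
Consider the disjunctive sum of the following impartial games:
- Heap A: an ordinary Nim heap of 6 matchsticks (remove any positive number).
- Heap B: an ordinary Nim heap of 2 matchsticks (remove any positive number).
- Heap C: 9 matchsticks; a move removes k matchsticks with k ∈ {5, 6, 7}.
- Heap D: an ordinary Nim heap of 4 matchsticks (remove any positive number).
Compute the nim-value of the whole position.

Heap A is a plain Nim heap of size 6, so its Grundy value is 6.
Heap B is a plain Nim heap of size 2, so its Grundy value is 2.
Build the Grundy sequence for heap C with g(k) = mex{g(k−s) : s ∈ {5, 6, 7}, s ≤ k}:
k:     0  1  2  3  4  5  6  7  8  9
g(k):  0  0  0  0  0  1  1  1  1  1
So g(9) = 1.
Heap D is a plain Nim heap of size 4, so its Grundy value is 4.
By the Sprague-Grundy theorem, the Grundy value of a sum of independent games is the XOR of the component values.
Combined value = 6 XOR 2 XOR 1 XOR 4 = 1.

1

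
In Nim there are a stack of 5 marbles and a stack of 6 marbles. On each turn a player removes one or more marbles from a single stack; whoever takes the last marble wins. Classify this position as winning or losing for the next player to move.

Nim-sum: 5 XOR 6 = 3.
The nim-sum is 3 ≠ 0, so this is an N-position: the player to move can win.

Winning position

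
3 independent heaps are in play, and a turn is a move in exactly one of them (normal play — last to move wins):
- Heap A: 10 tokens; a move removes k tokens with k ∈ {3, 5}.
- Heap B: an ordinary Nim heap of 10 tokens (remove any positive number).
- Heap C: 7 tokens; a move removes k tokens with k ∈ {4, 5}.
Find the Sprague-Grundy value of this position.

Grundy values for heap A (subtraction set {3, 5}):
g(0) = mex{} = 0
g(1) = mex{} = 0
g(2) = mex{} = 0
g(3) = mex{0} = 1
g(4) = mex{0} = 1
g(5) = mex{0} = 1
g(6) = mex{0,1} = 2
g(7) = mex{0,1} = 2
g(8) = mex{1} = 0
g(9) = mex{1,2} = 0
g(10) = mex{1,2} = 0
So g(10) = 0.
Heap B is a plain Nim heap of size 10, so its Grundy value is 10.
For heap C, compute g(0), g(1), … with moves {4, 5}:
g(0) = mex{} = 0
g(1) = mex{} = 0
g(2) = mex{} = 0
g(3) = mex{} = 0
g(4) = mex{0} = 1
g(5) = mex{0} = 1
g(6) = mex{0} = 1
g(7) = mex{0} = 1
So g(7) = 1.
By the Sprague-Grundy theorem, the Grundy value of a sum of independent games is the XOR of the component values.
Combined value = 0 XOR 10 XOR 1 = 11.

11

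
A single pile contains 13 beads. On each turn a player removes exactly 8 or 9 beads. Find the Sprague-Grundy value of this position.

1

Grundy values for subtraction set {8, 9}:
g(0) = mex{} = 0
g(1) = mex{} = 0
g(2) = mex{} = 0
g(3) = mex{} = 0
g(4) = mex{} = 0
g(5) = mex{} = 0
g(6) = mex{} = 0
g(7) = mex{} = 0
g(8) = mex{0} = 1
g(9) = mex{0} = 1
g(10) = mex{0} = 1
g(11) = mex{0} = 1
g(12) = mex{0} = 1
g(13) = mex{0} = 1
So g(13) = 1.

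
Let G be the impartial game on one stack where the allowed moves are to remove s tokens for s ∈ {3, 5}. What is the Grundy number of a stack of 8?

Build the Grundy sequence with g(k) = mex{g(k−s) : s ∈ {3, 5}, s ≤ k}:
g(0) = mex{} = 0
g(1) = mex{} = 0
g(2) = mex{} = 0
g(3) = mex{0} = 1
g(4) = mex{0} = 1
g(5) = mex{0} = 1
g(6) = mex{0,1} = 2
g(7) = mex{0,1} = 2
g(8) = mex{1} = 0
So g(8) = 0.

0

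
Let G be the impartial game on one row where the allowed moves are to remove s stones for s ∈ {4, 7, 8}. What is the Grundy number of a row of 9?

Build the Grundy sequence with g(k) = mex{g(k−s) : s ∈ {4, 7, 8}, s ≤ k}:
k:     0  1  2  3  4  5  6  7  8  9
g(k):  0  0  0  0  1  1  1  1  2  2
So g(9) = 2.

2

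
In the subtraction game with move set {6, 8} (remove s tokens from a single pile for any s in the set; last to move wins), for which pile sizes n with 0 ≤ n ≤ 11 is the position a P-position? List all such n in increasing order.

Grundy values for subtraction set {6, 8}:
g(0) = mex{} = 0
g(1) = mex{} = 0
g(2) = mex{} = 0
g(3) = mex{} = 0
g(4) = mex{} = 0
g(5) = mex{} = 0
g(6) = mex{0} = 1
g(7) = mex{0} = 1
g(8) = mex{0} = 1
g(9) = mex{0} = 1
g(10) = mex{0} = 1
g(11) = mex{0} = 1
The P-positions (g = 0) in 0..11 are 0, 1, 2, 3, 4, 5.

0, 1, 2, 3, 4, 5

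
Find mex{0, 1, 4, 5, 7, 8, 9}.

The values 0, 1 are all present; 2 is the first non-negative integer missing from the set.

2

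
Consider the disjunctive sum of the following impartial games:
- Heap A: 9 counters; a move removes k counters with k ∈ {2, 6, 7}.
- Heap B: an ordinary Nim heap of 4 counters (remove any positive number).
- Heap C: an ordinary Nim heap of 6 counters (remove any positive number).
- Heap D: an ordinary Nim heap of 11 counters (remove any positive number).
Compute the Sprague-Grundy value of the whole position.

Build the Grundy sequence for heap A with g(k) = mex{g(k−s) : s ∈ {2, 6, 7}, s ≤ k}:
k:     0  1  2  3  4  5  6  7  8  9
g(k):  0  0  1  1  0  0  1  1  2  0
So g(9) = 0.
Heap B is a plain Nim heap of size 4, so its Grundy value is 4.
Heap C is a plain Nim heap of size 6, so its Grundy value is 6.
Heap D is a plain Nim heap of size 11, so its Grundy value is 11.
The value of a disjunctive sum is the nim-sum of the parts.
Combined value = 0 XOR 4 XOR 6 XOR 11 = 9.

9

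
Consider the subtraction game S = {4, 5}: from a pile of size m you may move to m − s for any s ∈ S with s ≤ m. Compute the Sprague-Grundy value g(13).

Compute g(0), g(1), … for moves {4, 5}:
g(0) = mex{} = 0
g(1) = mex{} = 0
g(2) = mex{} = 0
g(3) = mex{} = 0
g(4) = mex{0} = 1
g(5) = mex{0} = 1
g(6) = mex{0} = 1
g(7) = mex{0} = 1
g(8) = mex{0,1} = 2
g(9) = mex{1} = 0
g(10) = mex{1} = 0
g(11) = mex{1} = 0
g(12) = mex{1,2} = 0
g(13) = mex{0,2} = 1
So g(13) = 1.

1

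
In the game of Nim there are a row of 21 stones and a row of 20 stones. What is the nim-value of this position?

In binary:
  10101  (21)
  10100  (20)
  -----
  00001  (1)

1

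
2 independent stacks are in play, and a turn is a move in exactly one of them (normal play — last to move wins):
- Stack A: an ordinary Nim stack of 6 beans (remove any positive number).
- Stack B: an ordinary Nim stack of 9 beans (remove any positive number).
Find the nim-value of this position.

Stack A is a plain Nim stack of size 6, so its Grundy value is 6.
Stack B is a plain Nim stack of size 9, so its Grundy value is 9.
By the Sprague-Grundy theorem, the Grundy value of a sum of independent games is the XOR of the component values.
Combined value = 6 XOR 9 = 15.

15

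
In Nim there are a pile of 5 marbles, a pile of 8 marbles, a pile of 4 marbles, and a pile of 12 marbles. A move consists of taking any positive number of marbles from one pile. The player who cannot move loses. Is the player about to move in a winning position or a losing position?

Winning position

Compute the nim-sum pairwise:
5 ⊕ 8 = 13
13 ⊕ 4 = 9
9 ⊕ 12 = 5
The nim-sum is 5 ≠ 0, so this is an N-position: the player to move can win.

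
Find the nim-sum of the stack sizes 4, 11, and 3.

12

Compute the nim-sum pairwise:
4 ^ 11 = 15
15 ^ 3 = 12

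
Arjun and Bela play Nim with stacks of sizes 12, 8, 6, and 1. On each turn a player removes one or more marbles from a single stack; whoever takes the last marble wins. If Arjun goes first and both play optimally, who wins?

In binary:
  1100  (12)
  1000  (8)
  0110  (6)
  0001  (1)
  ----
  0011  (3)
The nim-sum is 3 ≠ 0, so this is an N-position: the player to move can win; Arjun has a winning move.

Arjun wins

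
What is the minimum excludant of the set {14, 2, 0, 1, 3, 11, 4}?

5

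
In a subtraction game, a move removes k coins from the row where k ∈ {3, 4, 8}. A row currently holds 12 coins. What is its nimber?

0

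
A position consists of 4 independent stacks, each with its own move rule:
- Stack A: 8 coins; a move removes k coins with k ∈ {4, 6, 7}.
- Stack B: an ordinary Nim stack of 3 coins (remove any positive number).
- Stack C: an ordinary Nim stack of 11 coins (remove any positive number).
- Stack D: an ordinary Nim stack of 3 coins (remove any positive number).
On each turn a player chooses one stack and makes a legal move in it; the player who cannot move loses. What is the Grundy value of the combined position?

9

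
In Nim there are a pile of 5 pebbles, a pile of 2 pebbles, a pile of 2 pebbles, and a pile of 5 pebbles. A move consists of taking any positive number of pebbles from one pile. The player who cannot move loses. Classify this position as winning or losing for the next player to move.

Compute the nim-sum pairwise:
5 ^ 2 = 7
7 ^ 2 = 5
5 ^ 5 = 0
The nim-sum is 0, so this is a P-position: the player to move is in a losing position under optimal play.

Losing position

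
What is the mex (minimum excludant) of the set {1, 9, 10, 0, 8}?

2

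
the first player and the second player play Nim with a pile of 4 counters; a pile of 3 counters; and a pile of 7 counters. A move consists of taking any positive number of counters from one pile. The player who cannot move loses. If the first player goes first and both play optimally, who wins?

Compute the nim-sum pairwise:
4 ^ 3 = 7
7 ^ 7 = 0
The nim-sum is 0, so this is a P-position: the player to move is in a losing position under optimal play; the first player is about to move from it and so loses — the second player wins.

the second player wins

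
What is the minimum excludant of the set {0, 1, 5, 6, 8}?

The values 0, 1 are all present; 2 is the first non-negative integer missing from the set.

2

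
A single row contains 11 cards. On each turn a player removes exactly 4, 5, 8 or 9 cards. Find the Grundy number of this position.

Grundy values for subtraction set {4, 5, 8, 9}:
k:     0  1  2  3  4  5  6  7  8  9 10 11
g(k):  0  0  0  0  1  1  1  1  2  2  2  2
So g(11) = 2.

2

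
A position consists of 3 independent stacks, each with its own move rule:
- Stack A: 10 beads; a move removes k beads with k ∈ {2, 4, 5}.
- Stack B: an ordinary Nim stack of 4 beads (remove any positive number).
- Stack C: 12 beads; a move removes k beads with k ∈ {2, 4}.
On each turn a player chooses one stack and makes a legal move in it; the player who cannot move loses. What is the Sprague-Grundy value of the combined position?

Build the Grundy sequence for stack A with g(k) = mex{g(k−s) : s ∈ {2, 4, 5}, s ≤ k}:
g(0) = mex{} = 0
g(1) = mex{} = 0
g(2) = mex{0} = 1
g(3) = mex{0} = 1
g(4) = mex{0,1} = 2
g(5) = mex{0,1} = 2
g(6) = mex{0,1,2} = 3
g(7) = mex{1,2} = 0
g(8) = mex{1,2,3} = 0
g(9) = mex{0,2} = 1
g(10) = mex{0,2,3} = 1
So g(10) = 1.
Stack B is a plain Nim stack of size 4, so its Grundy value is 4.
For stack C, compute g(0), g(1), … with moves {2, 4}:
g(0) = mex{} = 0
g(1) = mex{} = 0
g(2) = mex{0} = 1
g(3) = mex{0} = 1
g(4) = mex{0,1} = 2
g(5) = mex{0,1} = 2
g(6) = mex{1,2} = 0
g(7) = mex{1,2} = 0
g(8) = mex{0,2} = 1
g(9) = mex{0,2} = 1
g(10) = mex{0,1} = 2
g(11) = mex{0,1} = 2
g(12) = mex{1,2} = 0
So g(12) = 0.
By the Sprague-Grundy theorem, the Grundy value of a sum of independent games is the XOR of the component values.
Combined value = 1 ⊕ 4 ⊕ 0 = 5.

5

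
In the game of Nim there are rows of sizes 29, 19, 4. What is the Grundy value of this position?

10

Compute the nim-sum pairwise:
29 ^ 19 = 14
14 ^ 4 = 10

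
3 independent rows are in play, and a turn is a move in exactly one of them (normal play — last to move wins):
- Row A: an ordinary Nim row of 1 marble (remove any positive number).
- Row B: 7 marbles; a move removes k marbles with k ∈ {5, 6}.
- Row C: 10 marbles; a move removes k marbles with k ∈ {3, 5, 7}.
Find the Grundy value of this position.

0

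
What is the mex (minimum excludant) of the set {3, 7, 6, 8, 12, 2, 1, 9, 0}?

The values 0, 1, 2, 3 are all present; 4 is the first non-negative integer missing from the set.

4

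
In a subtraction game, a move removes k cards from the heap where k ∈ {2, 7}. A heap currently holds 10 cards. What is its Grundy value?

0

Build the Grundy sequence with g(k) = mex{g(k−s) : s ∈ {2, 7}, s ≤ k}:
g(0) = mex{} = 0
g(1) = mex{} = 0
g(2) = mex{0} = 1
g(3) = mex{0} = 1
g(4) = mex{1} = 0
g(5) = mex{1} = 0
g(6) = mex{0} = 1
g(7) = mex{0} = 1
g(8) = mex{0,1} = 2
g(9) = mex{1} = 0
g(10) = mex{1,2} = 0
So g(10) = 0.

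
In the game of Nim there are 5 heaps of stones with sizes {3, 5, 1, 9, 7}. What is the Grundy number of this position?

9

Bitwise XOR of the heap sizes:
  0011  (3)
  0101  (5)
  0001  (1)
  1001  (9)
  0111  (7)
  ----
  1001  (9)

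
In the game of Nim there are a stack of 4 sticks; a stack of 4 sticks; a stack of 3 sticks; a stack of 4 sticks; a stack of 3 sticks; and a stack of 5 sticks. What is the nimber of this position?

1

Write each in binary and XOR column by column:
  100  (4)
  100  (4)
  011  (3)
  100  (4)
  011  (3)
  101  (5)
  ---
  001  (1)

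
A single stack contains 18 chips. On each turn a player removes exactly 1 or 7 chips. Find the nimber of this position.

0

Compute g(0), g(1), … for moves {1, 7}:
k:     0  1  2  3  4  5  6  7  8  9 10 11 12 13 14 15 16 17 18
g(k):  0  1  0  1  0  1  0  1  0  1  0  1  0  1  0  1  0  1  0
So g(18) = 0.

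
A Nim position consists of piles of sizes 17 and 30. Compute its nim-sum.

15

Nim-sum: 17 ⊕ 30 = 15.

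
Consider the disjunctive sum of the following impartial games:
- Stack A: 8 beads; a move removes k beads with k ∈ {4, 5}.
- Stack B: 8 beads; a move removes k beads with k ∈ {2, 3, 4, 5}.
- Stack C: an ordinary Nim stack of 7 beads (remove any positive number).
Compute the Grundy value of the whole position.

For stack A, compute g(0), g(1), … with moves {4, 5}:
k:     0  1  2  3  4  5  6  7  8
g(k):  0  0  0  0  1  1  1  1  2
So g(8) = 2.
For stack B, compute g(0), g(1), … with moves {2, 3, 4, 5}:
k:     0  1  2  3  4  5  6  7  8
g(k):  0  0  1  1  2  2  3  0  0
So g(8) = 0.
Stack C is a plain Nim stack of size 7, so its Grundy value is 7.
By the Sprague-Grundy theorem, the Grundy value of a sum of independent games is the XOR of the component values.
Combined value = 2 ⊕ 0 ⊕ 7 = 5.

5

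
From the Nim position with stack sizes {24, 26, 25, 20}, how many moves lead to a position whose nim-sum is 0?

Compute the nim-sum pairwise:
24 ⊕ 26 = 2
2 ⊕ 25 = 27
27 ⊕ 20 = 15
The overall nim-sum is X = 15. A stack of size p has a winning move iff p XOR X < p (reduce it to p XOR X).
  24: 24 XOR 15 = 23 < 24 — winning move (to 23).
  26: 26 XOR 15 = 21 < 26 — winning move (to 21).
  25: 25 XOR 15 = 22 < 25 — winning move (to 22).
  20: 20 XOR 15 = 27 ≥ 20 — no move.
That gives 3 winning moves.

3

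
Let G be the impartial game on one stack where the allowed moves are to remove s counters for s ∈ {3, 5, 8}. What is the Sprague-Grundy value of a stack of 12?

0

Grundy values for subtraction set {3, 5, 8}:
k:     0  1  2  3  4  5  6  7  8  9 10 11 12
g(k):  0  0  0  1  1  1  2  2  2  3  3  0  0
So g(12) = 0.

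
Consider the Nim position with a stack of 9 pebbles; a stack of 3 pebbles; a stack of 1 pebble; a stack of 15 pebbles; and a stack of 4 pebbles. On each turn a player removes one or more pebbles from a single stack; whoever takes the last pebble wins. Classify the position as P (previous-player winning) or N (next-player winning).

Compute the nim-sum pairwise:
9 XOR 3 = 10
10 XOR 1 = 11
11 XOR 15 = 4
4 XOR 4 = 0
The nim-sum is 0, so this is a P-position: the player to move is in a losing position under optimal play.

P-position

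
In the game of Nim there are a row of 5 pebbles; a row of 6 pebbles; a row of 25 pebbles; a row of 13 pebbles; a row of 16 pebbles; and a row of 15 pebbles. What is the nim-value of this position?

Nim-sum: 5 XOR 6 XOR 25 XOR 13 XOR 16 XOR 15 = 8.

8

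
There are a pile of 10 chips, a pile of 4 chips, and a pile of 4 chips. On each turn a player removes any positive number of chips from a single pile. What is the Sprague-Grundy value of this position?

Compute the nim-sum pairwise:
10 ⊕ 4 = 14
14 ⊕ 4 = 10

10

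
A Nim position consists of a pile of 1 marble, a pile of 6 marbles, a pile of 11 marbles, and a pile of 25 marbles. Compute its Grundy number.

Compute the nim-sum pairwise:
1 ^ 6 = 7
7 ^ 11 = 12
12 ^ 25 = 21

21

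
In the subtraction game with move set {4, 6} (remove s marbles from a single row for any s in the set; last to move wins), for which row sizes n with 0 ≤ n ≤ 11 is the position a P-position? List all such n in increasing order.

0, 1, 2, 3, 10, 11

Grundy values for subtraction set {4, 6}:
g(0) = mex{} = 0
g(1) = mex{} = 0
g(2) = mex{} = 0
g(3) = mex{} = 0
g(4) = mex{0} = 1
g(5) = mex{0} = 1
g(6) = mex{0} = 1
g(7) = mex{0} = 1
g(8) = mex{0,1} = 2
g(9) = mex{0,1} = 2
g(10) = mex{1} = 0
g(11) = mex{1} = 0
The P-positions (g = 0) in 0..11 are 0, 1, 2, 3, 10, 11.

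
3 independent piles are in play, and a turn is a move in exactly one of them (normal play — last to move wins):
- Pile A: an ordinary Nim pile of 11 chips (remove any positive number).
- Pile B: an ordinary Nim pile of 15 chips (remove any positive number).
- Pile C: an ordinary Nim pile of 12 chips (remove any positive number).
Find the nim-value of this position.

Pile A is a plain Nim pile of size 11, so its Grundy value is 11.
Pile B is a plain Nim pile of size 15, so its Grundy value is 15.
Pile C is a plain Nim pile of size 12, so its Grundy value is 12.
The value of a disjunctive sum is the nim-sum of the parts.
Combined value = 11 ⊕ 15 ⊕ 12 = 8.

8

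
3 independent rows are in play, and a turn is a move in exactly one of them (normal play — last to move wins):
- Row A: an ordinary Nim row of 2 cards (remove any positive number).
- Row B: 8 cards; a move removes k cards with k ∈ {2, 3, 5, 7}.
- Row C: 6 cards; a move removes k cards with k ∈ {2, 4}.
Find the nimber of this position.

6

Row A is a plain Nim row of size 2, so its Grundy value is 2.
For row B, compute g(0), g(1), … with moves {2, 3, 5, 7}:
g(0) = mex{} = 0
g(1) = mex{} = 0
g(2) = mex{0} = 1
g(3) = mex{0} = 1
g(4) = mex{0,1} = 2
g(5) = mex{0,1} = 2
g(6) = mex{0,1,2} = 3
g(7) = mex{0,1,2} = 3
g(8) = mex{0,1,2,3} = 4
So g(8) = 4.
Build the Grundy sequence for row C with g(k) = mex{g(k−s) : s ∈ {2, 4}, s ≤ k}:
g(0) = mex{} = 0
g(1) = mex{} = 0
g(2) = mex{0} = 1
g(3) = mex{0} = 1
g(4) = mex{0,1} = 2
g(5) = mex{0,1} = 2
g(6) = mex{1,2} = 0
So g(6) = 0.
The value of a disjunctive sum is the nim-sum of the parts.
Combined value = 2 ⊕ 4 ⊕ 0 = 6.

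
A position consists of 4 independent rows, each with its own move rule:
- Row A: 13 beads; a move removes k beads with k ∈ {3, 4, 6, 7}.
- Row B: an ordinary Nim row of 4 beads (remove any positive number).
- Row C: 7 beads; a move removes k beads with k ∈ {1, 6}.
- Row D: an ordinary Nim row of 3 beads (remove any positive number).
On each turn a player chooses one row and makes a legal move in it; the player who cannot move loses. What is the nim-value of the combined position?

6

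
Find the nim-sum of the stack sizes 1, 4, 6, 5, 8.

14

Nim-sum: 1 XOR 4 XOR 6 XOR 5 XOR 8 = 14.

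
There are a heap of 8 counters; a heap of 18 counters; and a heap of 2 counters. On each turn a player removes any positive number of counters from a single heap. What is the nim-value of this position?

Compute the nim-sum pairwise:
8 XOR 18 = 26
26 XOR 2 = 24

24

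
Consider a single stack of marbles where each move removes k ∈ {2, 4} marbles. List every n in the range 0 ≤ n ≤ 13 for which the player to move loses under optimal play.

Grundy values for subtraction set {2, 4}:
k:     0  1  2  3  4  5  6  7  8  9 10 11 12 13
g(k):  0  0  1  1  2  2  0  0  1  1  2  2  0  0
The P-positions (g = 0) in 0..13 are 0, 1, 6, 7, 12, 13.

0, 1, 6, 7, 12, 13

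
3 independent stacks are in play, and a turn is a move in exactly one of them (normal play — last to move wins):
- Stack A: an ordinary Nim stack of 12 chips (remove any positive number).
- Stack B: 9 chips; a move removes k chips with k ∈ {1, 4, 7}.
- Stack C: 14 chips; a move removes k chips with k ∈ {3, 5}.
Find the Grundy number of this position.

Stack A is a plain Nim stack of size 12, so its Grundy value is 12.
Build the Grundy sequence for stack B with g(k) = mex{g(k−s) : s ∈ {1, 4, 7}, s ≤ k}:
g(0) = mex{} = 0
g(1) = mex{0} = 1
g(2) = mex{1} = 0
g(3) = mex{0} = 1
g(4) = mex{0,1} = 2
g(5) = mex{1,2} = 0
g(6) = mex{0} = 1
g(7) = mex{0,1} = 2
g(8) = mex{1,2} = 0
g(9) = mex{0} = 1
So g(9) = 1.
Build the Grundy sequence for stack C with g(k) = mex{g(k−s) : s ∈ {3, 5}, s ≤ k}:
g(0) = mex{} = 0
g(1) = mex{} = 0
g(2) = mex{} = 0
g(3) = mex{0} = 1
g(4) = mex{0} = 1
g(5) = mex{0} = 1
g(6) = mex{0,1} = 2
g(7) = mex{0,1} = 2
g(8) = mex{1} = 0
g(9) = mex{1,2} = 0
g(10) = mex{1,2} = 0
g(11) = mex{0,2} = 1
g(12) = mex{0,2} = 1
g(13) = mex{0} = 1
g(14) = mex{0,1} = 2
So g(14) = 2.
By the Sprague-Grundy theorem, the Grundy value of a sum of independent games is the XOR of the component values.
Combined value = 12 XOR 1 XOR 2 = 15.

15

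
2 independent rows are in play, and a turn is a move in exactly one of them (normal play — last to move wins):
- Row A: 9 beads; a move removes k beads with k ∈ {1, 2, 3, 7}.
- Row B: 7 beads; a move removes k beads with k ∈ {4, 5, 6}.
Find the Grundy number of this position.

For row A, compute g(0), g(1), … with moves {1, 2, 3, 7}:
g(0) = mex{} = 0
g(1) = mex{0} = 1
g(2) = mex{0,1} = 2
g(3) = mex{0,1,2} = 3
g(4) = mex{1,2,3} = 0
g(5) = mex{0,2,3} = 1
g(6) = mex{0,1,3} = 2
g(7) = mex{0,1,2} = 3
g(8) = mex{1,2,3} = 0
g(9) = mex{0,2,3} = 1
So g(9) = 1.
Build the Grundy sequence for row B with g(k) = mex{g(k−s) : s ∈ {4, 5, 6}, s ≤ k}:
k:     0  1  2  3  4  5  6  7
g(k):  0  0  0  0  1  1  1  1
So g(7) = 1.
By the Sprague-Grundy theorem, the Grundy value of a sum of independent games is the XOR of the component values.
Combined value = 1 XOR 1 = 0.

0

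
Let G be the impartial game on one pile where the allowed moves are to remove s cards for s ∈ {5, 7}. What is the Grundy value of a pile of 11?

Grundy values for subtraction set {5, 7}:
g(0) = mex{} = 0
g(1) = mex{} = 0
g(2) = mex{} = 0
g(3) = mex{} = 0
g(4) = mex{} = 0
g(5) = mex{0} = 1
g(6) = mex{0} = 1
g(7) = mex{0} = 1
g(8) = mex{0} = 1
g(9) = mex{0} = 1
g(10) = mex{0,1} = 2
g(11) = mex{0,1} = 2
So g(11) = 2.

2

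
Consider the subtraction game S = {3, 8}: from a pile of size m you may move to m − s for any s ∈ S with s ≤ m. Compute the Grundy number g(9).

1

Grundy values for subtraction set {3, 8}:
k:     0  1  2  3  4  5  6  7  8  9
g(k):  0  0  0  1  1  1  0  0  2  1
So g(9) = 1.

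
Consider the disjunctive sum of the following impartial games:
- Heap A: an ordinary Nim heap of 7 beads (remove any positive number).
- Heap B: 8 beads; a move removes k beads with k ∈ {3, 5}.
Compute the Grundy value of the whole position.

7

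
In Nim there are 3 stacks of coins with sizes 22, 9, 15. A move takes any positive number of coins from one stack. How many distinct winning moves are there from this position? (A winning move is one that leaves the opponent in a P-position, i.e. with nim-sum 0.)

1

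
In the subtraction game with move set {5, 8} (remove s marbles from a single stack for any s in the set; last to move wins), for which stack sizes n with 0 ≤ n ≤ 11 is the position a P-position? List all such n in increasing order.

Build the Grundy sequence with g(k) = mex{g(k−s) : s ∈ {5, 8}, s ≤ k}:
g(0) = mex{} = 0
g(1) = mex{} = 0
g(2) = mex{} = 0
g(3) = mex{} = 0
g(4) = mex{} = 0
g(5) = mex{0} = 1
g(6) = mex{0} = 1
g(7) = mex{0} = 1
g(8) = mex{0} = 1
g(9) = mex{0} = 1
g(10) = mex{0,1} = 2
g(11) = mex{0,1} = 2
The P-positions (g = 0) in 0..11 are 0, 1, 2, 3, 4.

0, 1, 2, 3, 4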